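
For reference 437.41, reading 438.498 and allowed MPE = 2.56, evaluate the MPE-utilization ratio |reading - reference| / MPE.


e = indication - reference = 438.498 - 437.41 = 1.0880
|e| = 1.0880
ratio = |e| / MPE = 1.0880 / 2.56
ratio = 0.4250

0.4250


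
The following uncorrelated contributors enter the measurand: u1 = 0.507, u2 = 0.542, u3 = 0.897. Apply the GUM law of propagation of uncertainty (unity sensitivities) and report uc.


uc = sqrt(0.507^2 + 0.542^2 + 0.897^2)
uc = sqrt(1.355422)
uc = 1.1642

1.1642


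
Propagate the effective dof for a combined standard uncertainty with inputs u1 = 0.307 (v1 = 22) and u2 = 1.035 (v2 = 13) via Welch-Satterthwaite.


uc = sqrt(u1^2 + u2^2) = sqrt(0.307^2 + 1.035^2) = 1.0795712
v_eff = uc^4 / (u1^4/v1 + u2^4/v2)
= 1.0795712^4 / (0.307^4/22 + 1.035^4/13)
= 1.3583296 / 0.088674767
v_eff = 15.3181

15.3181


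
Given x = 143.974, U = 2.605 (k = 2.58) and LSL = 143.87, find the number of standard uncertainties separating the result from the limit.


u = U / k = 2.605 / 2.58 = 1.0096899
margin = |LSL - x| = |143.87 - 143.974| = 0.104
z = margin / u = 0.104 / 1.0096899
z = 0.1030

0.1030


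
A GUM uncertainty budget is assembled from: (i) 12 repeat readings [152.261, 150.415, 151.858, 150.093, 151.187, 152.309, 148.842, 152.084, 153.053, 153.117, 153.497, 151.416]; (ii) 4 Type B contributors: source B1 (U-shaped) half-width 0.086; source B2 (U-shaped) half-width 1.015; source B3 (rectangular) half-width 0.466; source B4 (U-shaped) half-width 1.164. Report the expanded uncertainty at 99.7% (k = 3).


mean = (152.261 + 150.415 + 151.858 + 150.093 + 151.187 + 152.309 + 148.842 + 152.084 + 153.053 + 153.117 + 153.497 + 151.416) / 12 = 151.6776667
s = sqrt(sum((x - mean)^2)/(n-1)) = 1.370647
u_A = s / sqrt(n) = 1.370647 / sqrt(12) = 0.39567171
u_B1 = 0.086 / sqrt(2) = 0.060811183
u_B2 = 1.015 / sqrt(2) = 0.71771338
u_B3 = 0.466 / sqrt(3) = 0.26904523
u_B4 = 1.164 / sqrt(2) = 0.82307229
uc = sqrt(0.39567171^2 + 0.060811183^2 + 0.71771338^2 + 0.26904523^2 + 0.82307229^2) = 1.1938174
U = k * uc = 3 * 1.1938174
U = 3.5815

3.5815


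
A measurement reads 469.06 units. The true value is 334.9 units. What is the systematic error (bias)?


Systematic error = measured - true
= 469.06 - 334.9
= 134.1600

134.1600


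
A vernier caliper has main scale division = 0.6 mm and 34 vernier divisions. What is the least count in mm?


LC = MSD / n_div
= 0.6 / 34
= 0.0176

0.0176


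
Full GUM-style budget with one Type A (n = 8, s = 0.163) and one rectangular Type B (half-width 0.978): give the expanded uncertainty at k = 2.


u_A = s / sqrt(n) = 0.163 / sqrt(8) = 0.057629203
u_B = half_width / sqrt(3) = 0.978 / sqrt(3) = 0.56464856
uc = sqrt(u_A^2 + u_B^2) = sqrt(0.057629203^2 + 0.56464856^2) = 0.56758182
U = k * uc = 2 * 0.56758182
U = 1.1352

1.1352


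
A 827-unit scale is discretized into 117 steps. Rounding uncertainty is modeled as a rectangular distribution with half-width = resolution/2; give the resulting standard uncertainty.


resolution = range / divisions
resolution = 827 / 117 = 7.0683761
u_res = resolution / (2*sqrt(3))
u_res = 7.0683761 / 3.4641016
u_res = 2.0405

2.0405


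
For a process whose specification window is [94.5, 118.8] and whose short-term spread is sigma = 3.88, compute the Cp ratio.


Cp = (USL - LSL) / (6 * sigma)
= (118.8 - 94.5) / (6 * 3.88)
= 24.3000 / 23.2800
= 1.0438

1.0438


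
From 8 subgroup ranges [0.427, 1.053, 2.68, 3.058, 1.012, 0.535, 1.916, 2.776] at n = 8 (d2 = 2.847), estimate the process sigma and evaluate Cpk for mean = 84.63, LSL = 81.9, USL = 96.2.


R_bar = (0.427 + 1.053 + 2.68 + 3.058 + 1.012 + 0.535 + 1.916 + 2.776) / 8 = 1.682125
sigma = R_bar / d2 = 1.682125 / 2.847 = 0.59084124
Cp = (USL - LSL)/(6*sigma) = (96.2 - 81.9)/(6*0.59084124) = 4.0338
Cpu = (96.2 - 84.63)/(3*0.59084124) = 6.5274
Cpl = (84.63 - 81.9)/(3*0.59084124) = 1.5402
Cpk = min(Cpu, Cpl) = 1.5402

1.5402


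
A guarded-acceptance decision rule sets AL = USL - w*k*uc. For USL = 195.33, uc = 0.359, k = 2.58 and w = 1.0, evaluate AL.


U = k * uc = 2.58 * 0.359 = 0.92622
guard band g = w * U = 1.0 * 0.92622 = 0.92622
AL = USL - g = 195.33 - 0.92622
AL = 194.4038

194.4038


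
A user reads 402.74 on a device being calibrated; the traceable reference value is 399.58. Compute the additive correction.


Correction = standard - reading
= 399.58 - 402.74
= -3.1600

-3.1600


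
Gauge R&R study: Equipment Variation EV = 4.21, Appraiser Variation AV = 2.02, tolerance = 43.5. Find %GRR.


GRR = sqrt(EV^2 + AV^2) = sqrt(4.21^2 + 2.02^2) = 4.6695289
%GRR = GRR / tol * 100 = 4.6695289 / 43.5 * 100
%GRR = 10.7345

10.7345


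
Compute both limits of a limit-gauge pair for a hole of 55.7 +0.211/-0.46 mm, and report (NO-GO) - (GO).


GO = nominal - lower_tol (smallest hole = maximum material condition)
GO = 55.7 - 0.46 = 55.24
NO-GO = nominal + upper_tol (largest hole = least material condition)
NO-GO = 55.7 + 0.211 = 55.911
spread = NO-GO - GO = 55.911 - 55.24 = 0.6710

0.6710


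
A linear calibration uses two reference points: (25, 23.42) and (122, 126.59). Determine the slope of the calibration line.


slope = (y2 - y1) / (x2 - x1)
= (126.59 - 23.42) / (122 - 25)
= 103.1700 / 97
= 1.0636

1.0636


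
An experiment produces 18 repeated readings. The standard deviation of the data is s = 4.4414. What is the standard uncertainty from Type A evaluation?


u_A = s / sqrt(n)
u_A = 4.4414 / sqrt(18)
u_A = 4.4414 / 4.2426407
u_A = 1.0468

1.0468


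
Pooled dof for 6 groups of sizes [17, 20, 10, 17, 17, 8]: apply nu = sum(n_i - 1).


nu = sum_i (n_i - 1)
nu = ((17 - 1) + (20 - 1) + (10 - 1) + (17 - 1) + (17 - 1) + (8 - 1))
nu = 16 + 19 + 9 + 16 + 16 + 7
nu = 83

83


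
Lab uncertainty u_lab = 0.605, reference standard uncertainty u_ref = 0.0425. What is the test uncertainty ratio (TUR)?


TUR = u_lab / u_ref
= 0.605 / 0.0425
= 14.2353

14.2353


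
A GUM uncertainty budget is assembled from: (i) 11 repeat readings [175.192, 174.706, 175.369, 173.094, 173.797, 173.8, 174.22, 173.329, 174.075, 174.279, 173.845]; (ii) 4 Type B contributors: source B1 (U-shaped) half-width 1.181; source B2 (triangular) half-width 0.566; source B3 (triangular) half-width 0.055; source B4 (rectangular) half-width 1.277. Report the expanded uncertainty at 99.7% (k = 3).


mean = (175.192 + 174.706 + 175.369 + 173.094 + 173.797 + 173.8 + 174.22 + 173.329 + 174.075 + 174.279 + 173.845) / 11 = 174.1550909
s = sqrt(sum((x - mean)^2)/(n-1)) = 0.70972198
u_A = s / sqrt(n) = 0.70972198 / sqrt(11) = 0.21398923
u_B1 = 1.181 / sqrt(2) = 0.83509311
u_B2 = 0.566 / sqrt(6) = 0.23106853
u_B3 = 0.055 / sqrt(6) = 0.022453656
u_B4 = 1.277 / sqrt(3) = 0.73727629
uc = sqrt(0.21398923^2 + 0.83509311^2 + 0.23106853^2 + 0.022453656^2 + 0.73727629^2) = 1.1578623
U = k * uc = 3 * 1.1578623
U = 3.4736

3.4736


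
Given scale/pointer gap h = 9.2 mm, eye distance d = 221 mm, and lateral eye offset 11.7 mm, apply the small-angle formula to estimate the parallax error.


error = h * offset / d
= 9.2 * 11.7 / 221
= 0.4871

0.4871


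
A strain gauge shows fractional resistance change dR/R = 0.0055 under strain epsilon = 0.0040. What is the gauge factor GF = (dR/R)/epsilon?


GF = (dR/R) / epsilon
= 0.0055 / 0.0040
= 1.3750

1.3750


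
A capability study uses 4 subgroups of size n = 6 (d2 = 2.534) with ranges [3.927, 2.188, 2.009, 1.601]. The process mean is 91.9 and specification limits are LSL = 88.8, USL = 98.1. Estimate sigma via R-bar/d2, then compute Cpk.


R_bar = (3.927 + 2.188 + 2.009 + 1.601) / 4 = 2.43125
sigma = R_bar / d2 = 2.43125 / 2.534 = 0.95945146
Cp = (USL - LSL)/(6*sigma) = (98.1 - 88.8)/(6*0.95945146) = 1.6155
Cpu = (98.1 - 91.9)/(3*0.95945146) = 2.1540
Cpl = (91.9 - 88.8)/(3*0.95945146) = 1.0770
Cpk = min(Cpu, Cpl) = 1.0770

1.0770


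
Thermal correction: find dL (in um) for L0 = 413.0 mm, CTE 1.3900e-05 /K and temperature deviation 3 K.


dL = L * alpha * dT
= 413.0 * 1.3900e-05 * 3
= 0.0172221 mm
dL_um = 0.0172221 * 1000 = 17.2221 um

17.2221


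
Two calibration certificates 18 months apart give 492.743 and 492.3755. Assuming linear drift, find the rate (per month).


rate = (v2 - v1) / months
= (492.3755 - 492.743) / 18
= -0.3675 / 18
= -0.0204

-0.0204


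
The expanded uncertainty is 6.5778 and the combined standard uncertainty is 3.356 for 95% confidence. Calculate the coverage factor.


k = U / uc
k = 6.5778 / 3.356
k = 1.96

1.96


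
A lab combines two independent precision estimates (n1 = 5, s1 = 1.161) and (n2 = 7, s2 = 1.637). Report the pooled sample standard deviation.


s_p = sqrt(((n1-1)*s1^2 + (n2-1)*s2^2) / (n1+n2-2))
numerator = (5-1)*1.161^2 + (7-1)*1.637^2 = 5.391684 + 16.078614 = 21.470298
denominator = 5 + 7 - 2 = 10
s_p^2 = 21.470298 / 10 = 2.1470298
s_p = sqrt(2.1470298) = 1.4653

1.4653


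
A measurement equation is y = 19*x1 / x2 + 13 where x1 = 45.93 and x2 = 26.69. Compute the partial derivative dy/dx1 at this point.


y = 19*x1 / x2 + 13
dy/dx1 = 19/x2
Evaluate at x2 = 26.69: c1 = 19 / 26.69
c1 = 0.7119

0.7119


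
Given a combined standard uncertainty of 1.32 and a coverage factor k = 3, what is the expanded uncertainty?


U = k * uc
U = 3 * 1.32
U = 3.9600

3.9600


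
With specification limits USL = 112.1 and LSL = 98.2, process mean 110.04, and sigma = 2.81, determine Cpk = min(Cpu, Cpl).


Cpu = (USL - mean) / (3*sigma) = (112.1 - 110.04) / (3*2.81) = 0.2444
Cpl = (mean - LSL) / (3*sigma) = (110.04 - 98.2) / (3*2.81) = 1.4045
Cpk = min(Cpu, Cpl) = 0.2444

0.2444


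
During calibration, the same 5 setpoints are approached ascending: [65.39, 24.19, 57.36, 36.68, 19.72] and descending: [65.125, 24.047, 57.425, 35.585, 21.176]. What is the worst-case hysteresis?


|65.39 - 65.125| = 0.2650
|24.19 - 24.047| = 0.1430
|57.36 - 57.425| = 0.0650
|36.68 - 35.585| = 1.0950
|19.72 - 21.176| = 1.4560
hysteresis = max(diffs) = 1.4560

1.4560


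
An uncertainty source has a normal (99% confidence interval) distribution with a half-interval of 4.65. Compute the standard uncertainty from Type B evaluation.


u_B = half_width / 2.576
u_B = 4.65 / 2.576
u_B = 1.8051

1.8051


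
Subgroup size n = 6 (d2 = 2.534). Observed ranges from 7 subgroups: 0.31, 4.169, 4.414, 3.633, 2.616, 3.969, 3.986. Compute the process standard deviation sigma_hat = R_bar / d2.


R_bar = (0.31 + 4.169 + 4.414 + 3.633 + 2.616 + 3.969 + 3.986) / 7
R_bar = 23.097 / 7 = 3.2995714
sigma_hat = R_bar / d2 = 3.2995714 / 2.534 = 1.3021

1.3021


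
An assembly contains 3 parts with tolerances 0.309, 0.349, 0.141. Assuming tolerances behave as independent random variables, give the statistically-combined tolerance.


RSS = sqrt(0.309^2 + 0.349^2 + 0.141^2)
= sqrt(0.237163)
= 0.4870

0.4870


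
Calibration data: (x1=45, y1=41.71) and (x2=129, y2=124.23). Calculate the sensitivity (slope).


slope = (y2 - y1) / (x2 - x1)
= (124.23 - 41.71) / (129 - 45)
= 82.5200 / 84
= 0.9824

0.9824


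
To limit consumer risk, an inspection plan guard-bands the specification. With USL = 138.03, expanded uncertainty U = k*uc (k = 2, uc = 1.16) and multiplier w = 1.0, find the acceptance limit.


U = k * uc = 2 * 1.16 = 2.32
guard band g = w * U = 1.0 * 2.32 = 2.32
AL = USL - g = 138.03 - 2.32
AL = 135.7100

135.7100


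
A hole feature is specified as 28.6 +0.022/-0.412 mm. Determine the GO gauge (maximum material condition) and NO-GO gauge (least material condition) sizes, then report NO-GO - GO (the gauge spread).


GO = nominal - lower_tol (smallest hole = maximum material condition)
GO = 28.6 - 0.412 = 28.188
NO-GO = nominal + upper_tol (largest hole = least material condition)
NO-GO = 28.6 + 0.022 = 28.622
spread = NO-GO - GO = 28.622 - 28.188 = 0.4340

0.4340


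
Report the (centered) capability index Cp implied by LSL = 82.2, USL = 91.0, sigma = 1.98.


Cp = (USL - LSL) / (6 * sigma)
= (91.0 - 82.2) / (6 * 1.98)
= 8.8000 / 11.8800
= 0.7407

0.7407


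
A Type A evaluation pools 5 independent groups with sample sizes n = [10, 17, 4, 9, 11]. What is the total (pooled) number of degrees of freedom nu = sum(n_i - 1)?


nu = sum_i (n_i - 1)
nu = ((10 - 1) + (17 - 1) + (4 - 1) + (9 - 1) + (11 - 1))
nu = 9 + 16 + 3 + 8 + 10
nu = 46

46


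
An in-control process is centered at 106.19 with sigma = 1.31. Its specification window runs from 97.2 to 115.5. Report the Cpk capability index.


Cpu = (USL - mean) / (3*sigma) = (115.5 - 106.19) / (3*1.31) = 2.3690
Cpl = (mean - LSL) / (3*sigma) = (106.19 - 97.2) / (3*1.31) = 2.2875
Cpk = min(Cpu, Cpl) = 2.2875

2.2875


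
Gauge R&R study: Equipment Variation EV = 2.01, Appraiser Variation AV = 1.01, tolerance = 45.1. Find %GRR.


GRR = sqrt(EV^2 + AV^2) = sqrt(2.01^2 + 1.01^2) = 2.2494888
%GRR = GRR / tol * 100 = 2.2494888 / 45.1 * 100
%GRR = 4.9878

4.9878


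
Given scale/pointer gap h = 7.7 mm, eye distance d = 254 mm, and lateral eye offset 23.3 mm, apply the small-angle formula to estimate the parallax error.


error = h * offset / d
= 7.7 * 23.3 / 254
= 0.7063

0.7063


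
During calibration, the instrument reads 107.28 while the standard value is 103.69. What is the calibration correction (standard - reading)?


Correction = standard - reading
= 103.69 - 107.28
= -3.5900

-3.5900


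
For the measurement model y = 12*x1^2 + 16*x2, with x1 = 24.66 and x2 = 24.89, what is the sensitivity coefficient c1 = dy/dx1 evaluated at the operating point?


y = 12*x1^2 + 16*x2
dy/dx1 = 2*12*x1
Evaluate at x1 = 24.66: c1 = 24 * 24.66
c1 = 591.8400

591.8400


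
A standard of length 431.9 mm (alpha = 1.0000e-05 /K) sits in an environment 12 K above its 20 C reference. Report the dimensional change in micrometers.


dL = L * alpha * dT
= 431.9 * 1.0000e-05 * 12
= 0.0518280 mm
dL_um = 0.0518280 * 1000 = 51.8280 um

51.8280


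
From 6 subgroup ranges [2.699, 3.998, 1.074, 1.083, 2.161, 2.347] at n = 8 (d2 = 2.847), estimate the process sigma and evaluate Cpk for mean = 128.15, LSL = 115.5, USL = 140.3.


R_bar = (2.699 + 3.998 + 1.074 + 1.083 + 2.161 + 2.347) / 6 = 2.227
sigma = R_bar / d2 = 2.227 / 2.847 = 0.78222691
Cp = (USL - LSL)/(6*sigma) = (140.3 - 115.5)/(6*0.78222691) = 5.2841
Cpu = (140.3 - 128.15)/(3*0.78222691) = 5.1775
Cpl = (128.15 - 115.5)/(3*0.78222691) = 5.3906
Cpk = min(Cpu, Cpl) = 5.1775

5.1775


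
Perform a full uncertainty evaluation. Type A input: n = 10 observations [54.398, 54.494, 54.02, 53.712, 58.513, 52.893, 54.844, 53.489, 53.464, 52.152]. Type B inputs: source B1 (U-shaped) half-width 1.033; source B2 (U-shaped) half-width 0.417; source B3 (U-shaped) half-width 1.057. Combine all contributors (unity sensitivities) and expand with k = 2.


mean = (54.398 + 54.494 + 54.02 + 53.712 + 58.513 + 52.893 + 54.844 + 53.489 + 53.464 + 52.152) / 10 = 54.1979
s = sqrt(sum((x - mean)^2)/(n-1)) = 1.7114846
u_A = s / sqrt(n) = 1.7114846 / sqrt(10) = 0.54121895
u_B1 = 1.033 / sqrt(2) = 0.7304413
u_B2 = 0.417 / sqrt(2) = 0.29486353
u_B3 = 1.057 / sqrt(2) = 0.74741187
uc = sqrt(0.54121895^2 + 0.7304413^2 + 0.29486353^2 + 0.74741187^2) = 1.213273
U = k * uc = 2 * 1.213273
U = 2.4265

2.4265


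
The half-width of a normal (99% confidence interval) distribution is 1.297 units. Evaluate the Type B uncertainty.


u_B = half_width / 2.576
u_B = 1.297 / 2.576
u_B = 0.5035

0.5035


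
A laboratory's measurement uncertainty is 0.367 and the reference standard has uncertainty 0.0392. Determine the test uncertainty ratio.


TUR = u_lab / u_ref
= 0.367 / 0.0392
= 9.3622

9.3622


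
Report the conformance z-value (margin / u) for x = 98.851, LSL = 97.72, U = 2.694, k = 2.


u = U / k = 2.694 / 2 = 1.347
margin = |LSL - x| = |97.72 - 98.851| = 1.131
z = margin / u = 1.131 / 1.347
z = 0.8396

0.8396


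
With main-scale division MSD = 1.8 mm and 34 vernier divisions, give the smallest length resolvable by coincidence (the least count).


LC = MSD / n_div
= 1.8 / 34
= 0.0529

0.0529


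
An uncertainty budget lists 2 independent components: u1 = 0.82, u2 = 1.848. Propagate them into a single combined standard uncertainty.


uc = sqrt(0.82^2 + 1.848^2)
uc = sqrt(4.087504)
uc = 2.0218

2.0218


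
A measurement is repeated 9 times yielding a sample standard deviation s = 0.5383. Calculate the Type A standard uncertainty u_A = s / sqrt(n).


u_A = s / sqrt(n)
u_A = 0.5383 / sqrt(9)
u_A = 0.5383 / 3
u_A = 0.1794

0.1794


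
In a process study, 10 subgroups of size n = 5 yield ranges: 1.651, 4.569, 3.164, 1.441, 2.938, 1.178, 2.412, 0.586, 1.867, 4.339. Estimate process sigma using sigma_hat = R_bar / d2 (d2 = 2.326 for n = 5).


R_bar = (1.651 + 4.569 + 3.164 + 1.441 + 2.938 + 1.178 + 2.412 + 0.586 + 1.867 + 4.339) / 10
R_bar = 24.145 / 10 = 2.4145
sigma_hat = R_bar / d2 = 2.4145 / 2.326 = 1.0380

1.0380


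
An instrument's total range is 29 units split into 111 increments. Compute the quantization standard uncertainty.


resolution = range / divisions
resolution = 29 / 111 = 0.26126126
u_res = resolution / (2*sqrt(3))
u_res = 0.26126126 / 3.4641016
u_res = 0.0754

0.0754


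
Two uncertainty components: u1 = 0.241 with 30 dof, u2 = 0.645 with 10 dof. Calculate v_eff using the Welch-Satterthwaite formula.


uc = sqrt(u1^2 + u2^2) = sqrt(0.241^2 + 0.645^2) = 0.68855356
v_eff = uc^4 / (u1^4/v1 + u2^4/v2)
= 0.68855356^4 / (0.241^4/30 + 0.645^4/10)
= 0.2247765 / 0.017420127
v_eff = 12.9033

12.9033


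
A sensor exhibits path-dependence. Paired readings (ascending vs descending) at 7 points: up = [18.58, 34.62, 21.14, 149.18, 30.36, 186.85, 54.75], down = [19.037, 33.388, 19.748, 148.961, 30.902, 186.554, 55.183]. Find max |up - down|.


|18.58 - 19.037| = 0.4570
|34.62 - 33.388| = 1.2320
|21.14 - 19.748| = 1.3920
|149.18 - 148.961| = 0.2190
|30.36 - 30.902| = 0.5420
|186.85 - 186.554| = 0.2960
|54.75 - 55.183| = 0.4330
hysteresis = max(diffs) = 1.3920

1.3920


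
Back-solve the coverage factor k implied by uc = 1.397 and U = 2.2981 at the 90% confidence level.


k = U / uc
k = 2.2981 / 1.397
k = 1.645

1.645


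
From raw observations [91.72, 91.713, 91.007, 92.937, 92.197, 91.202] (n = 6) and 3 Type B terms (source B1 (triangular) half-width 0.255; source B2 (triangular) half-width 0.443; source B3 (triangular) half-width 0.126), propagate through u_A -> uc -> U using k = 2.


mean = (91.72 + 91.713 + 91.007 + 92.937 + 92.197 + 91.202) / 6 = 91.796
s = sqrt(sum((x - mean)^2)/(n-1)) = 0.70010056
u_A = s / sqrt(n) = 0.70010056 / sqrt(6) = 0.28581486
u_B1 = 0.255 / sqrt(6) = 0.10410331
u_B2 = 0.443 / sqrt(6) = 0.18085399
u_B3 = 0.126 / sqrt(6) = 0.051439285
uc = sqrt(0.28581486^2 + 0.10410331^2 + 0.18085399^2 + 0.051439285^2) = 0.35760565
U = k * uc = 2 * 0.35760565
U = 0.7152

0.7152


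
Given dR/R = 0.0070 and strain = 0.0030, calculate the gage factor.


GF = (dR/R) / epsilon
= 0.0070 / 0.0030
= 2.3333

2.3333


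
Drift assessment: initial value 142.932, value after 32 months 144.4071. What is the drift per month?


rate = (v2 - v1) / months
= (144.4071 - 142.932) / 32
= 1.4751 / 32
= 0.0461

0.0461


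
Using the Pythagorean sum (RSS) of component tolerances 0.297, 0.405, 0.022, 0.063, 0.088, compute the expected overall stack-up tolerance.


RSS = sqrt(0.297^2 + 0.405^2 + 0.022^2 + 0.063^2 + 0.088^2)
= sqrt(0.264431)
= 0.5142

0.5142


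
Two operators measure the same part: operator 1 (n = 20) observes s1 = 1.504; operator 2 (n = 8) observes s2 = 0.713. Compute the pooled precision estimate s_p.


s_p = sqrt(((n1-1)*s1^2 + (n2-1)*s2^2) / (n1+n2-2))
numerator = (20-1)*1.504^2 + (8-1)*0.713^2 = 42.978304 + 3.558583 = 46.536887
denominator = 20 + 8 - 2 = 26
s_p^2 = 46.536887 / 26 = 1.7898803
s_p = sqrt(1.7898803) = 1.3379

1.3379


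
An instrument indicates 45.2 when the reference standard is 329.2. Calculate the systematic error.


Systematic error = measured - true
= 45.2 - 329.2
= -284.0000

-284.0000


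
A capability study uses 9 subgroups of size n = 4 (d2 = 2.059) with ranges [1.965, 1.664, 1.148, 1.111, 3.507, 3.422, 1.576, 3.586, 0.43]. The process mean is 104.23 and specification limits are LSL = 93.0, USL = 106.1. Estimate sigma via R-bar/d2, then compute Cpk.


R_bar = (1.965 + 1.664 + 1.148 + 1.111 + 3.507 + 3.422 + 1.576 + 3.586 + 0.43) / 9 = 2.0454444
sigma = R_bar / d2 = 2.0454444 / 2.059 = 0.99341642
Cp = (USL - LSL)/(6*sigma) = (106.1 - 93.0)/(6*0.99341642) = 2.1978
Cpu = (106.1 - 104.23)/(3*0.99341642) = 0.6275
Cpl = (104.23 - 93.0)/(3*0.99341642) = 3.7681
Cpk = min(Cpu, Cpl) = 0.6275

0.6275


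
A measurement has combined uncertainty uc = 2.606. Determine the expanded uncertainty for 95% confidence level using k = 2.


U = k * uc
U = 2 * 2.606
U = 5.2120

5.2120


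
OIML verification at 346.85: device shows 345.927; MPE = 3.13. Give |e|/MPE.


e = indication - reference = 345.927 - 346.85 = -0.9230
|e| = 0.9230
ratio = |e| / MPE = 0.9230 / 3.13
ratio = 0.2949

0.2949


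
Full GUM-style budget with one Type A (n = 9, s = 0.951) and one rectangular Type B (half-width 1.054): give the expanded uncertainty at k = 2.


u_A = s / sqrt(n) = 0.951 / sqrt(9) = 0.317
u_B = half_width / sqrt(3) = 1.054 / sqrt(3) = 0.60852718
uc = sqrt(u_A^2 + u_B^2) = sqrt(0.317^2 + 0.60852718^2) = 0.68614454
U = k * uc = 2 * 0.68614454
U = 1.3723

1.3723


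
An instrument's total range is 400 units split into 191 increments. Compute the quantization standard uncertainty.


resolution = range / divisions
resolution = 400 / 191 = 2.0942408
u_res = resolution / (2*sqrt(3))
u_res = 2.0942408 / 3.4641016
u_res = 0.6046

0.6046


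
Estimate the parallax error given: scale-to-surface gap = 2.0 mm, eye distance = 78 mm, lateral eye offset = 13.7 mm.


error = h * offset / d
= 2.0 * 13.7 / 78
= 0.3513

0.3513


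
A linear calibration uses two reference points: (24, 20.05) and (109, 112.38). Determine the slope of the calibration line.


slope = (y2 - y1) / (x2 - x1)
= (112.38 - 20.05) / (109 - 24)
= 92.3300 / 85
= 1.0862

1.0862


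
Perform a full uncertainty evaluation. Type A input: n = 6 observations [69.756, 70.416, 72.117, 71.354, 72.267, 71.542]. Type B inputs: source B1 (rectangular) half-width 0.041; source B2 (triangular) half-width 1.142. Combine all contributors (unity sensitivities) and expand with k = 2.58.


mean = (69.756 + 70.416 + 72.117 + 71.354 + 72.267 + 71.542) / 6 = 71.242
s = sqrt(sum((x - mean)^2)/(n-1)) = 0.98074115
u_A = s / sqrt(n) = 0.98074115 / sqrt(6) = 0.4003859
u_B1 = 0.041 / sqrt(3) = 0.023671361
u_B2 = 1.142 / sqrt(6) = 0.46621955
uc = sqrt(0.4003859^2 + 0.023671361^2 + 0.46621955^2) = 0.61500396
U = k * uc = 2.58 * 0.61500396
U = 1.5867

1.5867


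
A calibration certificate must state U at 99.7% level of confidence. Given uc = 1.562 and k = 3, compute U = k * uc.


U = k * uc
U = 3 * 1.562
U = 4.6860

4.6860


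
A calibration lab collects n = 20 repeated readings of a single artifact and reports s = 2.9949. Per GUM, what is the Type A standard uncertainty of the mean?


u_A = s / sqrt(n)
u_A = 2.9949 / sqrt(20)
u_A = 2.9949 / 4.472136
u_A = 0.6697

0.6697


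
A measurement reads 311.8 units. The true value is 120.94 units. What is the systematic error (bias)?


Systematic error = measured - true
= 311.8 - 120.94
= 190.8600

190.8600


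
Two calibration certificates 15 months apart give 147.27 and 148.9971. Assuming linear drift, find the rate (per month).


rate = (v2 - v1) / months
= (148.9971 - 147.27) / 15
= 1.7271 / 15
= 0.1151

0.1151


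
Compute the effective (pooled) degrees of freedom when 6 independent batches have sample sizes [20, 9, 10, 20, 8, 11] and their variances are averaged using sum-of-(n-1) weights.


nu = sum_i (n_i - 1)
nu = ((20 - 1) + (9 - 1) + (10 - 1) + (20 - 1) + (8 - 1) + (11 - 1))
nu = 19 + 8 + 9 + 19 + 7 + 10
nu = 72

72


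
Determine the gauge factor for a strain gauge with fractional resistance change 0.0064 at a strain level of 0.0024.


GF = (dR/R) / epsilon
= 0.0064 / 0.0024
= 2.6667

2.6667


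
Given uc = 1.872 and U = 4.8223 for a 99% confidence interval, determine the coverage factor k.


k = U / uc
k = 4.8223 / 1.872
k = 2.576

2.576


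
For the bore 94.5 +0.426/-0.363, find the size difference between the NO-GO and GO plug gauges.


GO = nominal - lower_tol (smallest hole = maximum material condition)
GO = 94.5 - 0.363 = 94.137
NO-GO = nominal + upper_tol (largest hole = least material condition)
NO-GO = 94.5 + 0.426 = 94.926
spread = NO-GO - GO = 94.926 - 94.137 = 0.7890

0.7890


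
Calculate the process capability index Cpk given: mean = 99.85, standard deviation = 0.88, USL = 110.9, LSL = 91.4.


Cpu = (USL - mean) / (3*sigma) = (110.9 - 99.85) / (3*0.88) = 4.1856
Cpl = (mean - LSL) / (3*sigma) = (99.85 - 91.4) / (3*0.88) = 3.2008
Cpk = min(Cpu, Cpl) = 3.2008

3.2008


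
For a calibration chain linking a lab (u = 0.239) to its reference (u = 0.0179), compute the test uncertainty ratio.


TUR = u_lab / u_ref
= 0.239 / 0.0179
= 13.3520

13.3520


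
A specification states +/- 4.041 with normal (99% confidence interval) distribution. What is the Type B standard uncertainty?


u_B = half_width / 2.576
u_B = 4.041 / 2.576
u_B = 1.5687

1.5687


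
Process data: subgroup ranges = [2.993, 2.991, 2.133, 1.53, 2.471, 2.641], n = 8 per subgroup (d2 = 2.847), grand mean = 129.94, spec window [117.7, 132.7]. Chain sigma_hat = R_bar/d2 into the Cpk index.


R_bar = (2.993 + 2.991 + 2.133 + 1.53 + 2.471 + 2.641) / 6 = 2.4598333
sigma = R_bar / d2 = 2.4598333 / 2.847 = 0.86400889
Cp = (USL - LSL)/(6*sigma) = (132.7 - 117.7)/(6*0.86400889) = 2.8935
Cpu = (132.7 - 129.94)/(3*0.86400889) = 1.0648
Cpl = (129.94 - 117.7)/(3*0.86400889) = 4.7222
Cpk = min(Cpu, Cpl) = 1.0648

1.0648


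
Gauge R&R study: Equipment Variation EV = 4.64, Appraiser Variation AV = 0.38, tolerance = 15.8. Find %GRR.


GRR = sqrt(EV^2 + AV^2) = sqrt(4.64^2 + 0.38^2) = 4.6555343
%GRR = GRR / tol * 100 = 4.6555343 / 15.8 * 100
%GRR = 29.4654

29.4654


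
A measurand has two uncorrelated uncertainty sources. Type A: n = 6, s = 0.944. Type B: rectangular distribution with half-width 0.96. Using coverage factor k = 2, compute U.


u_A = s / sqrt(n) = 0.944 / sqrt(6) = 0.38538639
u_B = half_width / sqrt(3) = 0.96 / sqrt(3) = 0.55425626
uc = sqrt(u_A^2 + u_B^2) = sqrt(0.38538639^2 + 0.55425626^2) = 0.67507235
U = k * uc = 2 * 0.67507235
U = 1.3501

1.3501


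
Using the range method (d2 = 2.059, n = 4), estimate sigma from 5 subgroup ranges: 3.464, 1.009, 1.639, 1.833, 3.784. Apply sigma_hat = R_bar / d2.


R_bar = (3.464 + 1.009 + 1.639 + 1.833 + 3.784) / 5
R_bar = 11.729 / 5 = 2.3458
sigma_hat = R_bar / d2 = 2.3458 / 2.059 = 1.1393

1.1393


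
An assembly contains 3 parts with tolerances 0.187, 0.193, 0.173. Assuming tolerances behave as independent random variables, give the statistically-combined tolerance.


RSS = sqrt(0.187^2 + 0.193^2 + 0.173^2)
= sqrt(0.102147)
= 0.3196

0.3196


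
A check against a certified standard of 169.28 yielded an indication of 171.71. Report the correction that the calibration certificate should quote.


Correction = standard - reading
= 169.28 - 171.71
= -2.4300

-2.4300


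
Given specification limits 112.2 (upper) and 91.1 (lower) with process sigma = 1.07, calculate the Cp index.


Cp = (USL - LSL) / (6 * sigma)
= (112.2 - 91.1) / (6 * 1.07)
= 21.1000 / 6.4200
= 3.2866

3.2866


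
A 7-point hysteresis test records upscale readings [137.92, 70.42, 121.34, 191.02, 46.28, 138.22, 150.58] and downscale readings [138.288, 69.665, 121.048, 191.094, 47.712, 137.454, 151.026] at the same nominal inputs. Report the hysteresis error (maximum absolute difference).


|137.92 - 138.288| = 0.3680
|70.42 - 69.665| = 0.7550
|121.34 - 121.048| = 0.2920
|191.02 - 191.094| = 0.0740
|46.28 - 47.712| = 1.4320
|138.22 - 137.454| = 0.7660
|150.58 - 151.026| = 0.4460
hysteresis = max(diffs) = 1.4320

1.4320


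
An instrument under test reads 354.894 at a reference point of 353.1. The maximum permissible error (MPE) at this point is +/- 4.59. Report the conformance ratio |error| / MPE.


e = indication - reference = 354.894 - 353.1 = 1.7940
|e| = 1.7940
ratio = |e| / MPE = 1.7940 / 4.59
ratio = 0.3908

0.3908


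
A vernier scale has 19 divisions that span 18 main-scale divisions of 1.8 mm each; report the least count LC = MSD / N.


LC = MSD / n_div
= 1.8 / 19
= 0.0947

0.0947


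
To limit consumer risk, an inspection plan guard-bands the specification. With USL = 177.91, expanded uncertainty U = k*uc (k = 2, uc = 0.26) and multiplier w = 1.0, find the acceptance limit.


U = k * uc = 2 * 0.26 = 0.52
guard band g = w * U = 1.0 * 0.52 = 0.52
AL = USL - g = 177.91 - 0.52
AL = 177.3900

177.3900


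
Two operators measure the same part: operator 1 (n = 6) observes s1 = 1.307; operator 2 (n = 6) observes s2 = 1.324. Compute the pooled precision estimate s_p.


s_p = sqrt(((n1-1)*s1^2 + (n2-1)*s2^2) / (n1+n2-2))
numerator = (6-1)*1.307^2 + (6-1)*1.324^2 = 8.541245 + 8.76488 = 17.306125
denominator = 6 + 6 - 2 = 10
s_p^2 = 17.306125 / 10 = 1.7306125
s_p = sqrt(1.7306125) = 1.3155

1.3155


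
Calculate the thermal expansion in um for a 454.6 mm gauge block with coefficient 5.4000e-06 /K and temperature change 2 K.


dL = L * alpha * dT
= 454.6 * 5.4000e-06 * 2
= 0.0049097 mm
dL_um = 0.0049097 * 1000 = 4.9097 um

4.9097


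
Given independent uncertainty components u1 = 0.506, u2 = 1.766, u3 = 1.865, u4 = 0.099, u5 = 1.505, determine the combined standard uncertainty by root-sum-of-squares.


uc = sqrt(0.506^2 + 1.766^2 + 1.865^2 + 0.099^2 + 1.505^2)
uc = sqrt(9.127843)
uc = 3.0212

3.0212


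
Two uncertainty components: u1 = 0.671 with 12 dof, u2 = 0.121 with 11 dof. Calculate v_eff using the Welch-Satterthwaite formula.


uc = sqrt(u1^2 + u2^2) = sqrt(0.671^2 + 0.121^2) = 0.68182256
v_eff = uc^4 / (u1^4/v1 + u2^4/v2)
= 0.68182256^4 / (0.671^4/12 + 0.121^4/11)
= 0.21611528 / 0.016912567
v_eff = 12.7784

12.7784


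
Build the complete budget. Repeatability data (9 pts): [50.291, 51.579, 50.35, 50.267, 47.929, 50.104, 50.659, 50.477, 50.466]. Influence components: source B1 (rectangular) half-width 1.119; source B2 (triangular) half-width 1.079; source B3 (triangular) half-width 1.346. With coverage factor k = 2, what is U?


mean = (50.291 + 51.579 + 50.35 + 50.267 + 47.929 + 50.104 + 50.659 + 50.477 + 50.466) / 9 = 50.23577778
s = sqrt(sum((x - mean)^2)/(n-1)) = 0.96502678
u_A = s / sqrt(n) = 0.96502678 / sqrt(9) = 0.32167559
u_B1 = 1.119 / sqrt(3) = 0.64605495
u_B2 = 1.079 / sqrt(6) = 0.44049991
u_B3 = 1.346 / sqrt(6) = 0.5495022
uc = sqrt(0.32167559^2 + 0.64605495^2 + 0.44049991^2 + 0.5495022^2) = 1.0083923
U = k * uc = 2 * 1.0083923
U = 2.0168

2.0168


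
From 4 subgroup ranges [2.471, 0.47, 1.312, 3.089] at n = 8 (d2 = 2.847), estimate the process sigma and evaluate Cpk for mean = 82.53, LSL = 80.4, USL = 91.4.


R_bar = (2.471 + 0.47 + 1.312 + 3.089) / 4 = 1.8355
sigma = R_bar / d2 = 1.8355 / 2.847 = 0.64471373
Cp = (USL - LSL)/(6*sigma) = (91.4 - 80.4)/(6*0.64471373) = 2.8436
Cpu = (91.4 - 82.53)/(3*0.64471373) = 4.5860
Cpl = (82.53 - 80.4)/(3*0.64471373) = 1.1013
Cpk = min(Cpu, Cpl) = 1.1013

1.1013


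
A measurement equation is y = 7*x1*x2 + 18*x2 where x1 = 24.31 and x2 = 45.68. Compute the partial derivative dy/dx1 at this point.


y = 7*x1*x2 + 18*x2
dy/dx1 = 7*x2
Evaluate at x2 = 45.68: c1 = 7 * 45.68
c1 = 319.7600

319.7600


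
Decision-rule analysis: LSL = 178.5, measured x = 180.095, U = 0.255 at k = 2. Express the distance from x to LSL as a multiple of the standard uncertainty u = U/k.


u = U / k = 0.255 / 2 = 0.1275
margin = |LSL - x| = |178.5 - 180.095| = 1.595
z = margin / u = 1.595 / 0.1275
z = 12.5098

12.5098


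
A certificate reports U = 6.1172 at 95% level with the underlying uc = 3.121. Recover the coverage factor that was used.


k = U / uc
k = 6.1172 / 3.121
k = 1.96

1.96


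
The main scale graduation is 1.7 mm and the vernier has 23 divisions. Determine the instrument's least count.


LC = MSD / n_div
= 1.7 / 23
= 0.0739

0.0739


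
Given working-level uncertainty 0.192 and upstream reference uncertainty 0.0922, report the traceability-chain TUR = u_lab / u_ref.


TUR = u_lab / u_ref
= 0.192 / 0.0922
= 2.0824

2.0824


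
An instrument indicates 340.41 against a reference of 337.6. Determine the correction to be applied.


Correction = standard - reading
= 337.6 - 340.41
= -2.8100

-2.8100


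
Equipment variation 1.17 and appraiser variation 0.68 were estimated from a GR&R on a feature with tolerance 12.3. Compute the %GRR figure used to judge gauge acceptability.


GRR = sqrt(EV^2 + AV^2) = sqrt(1.17^2 + 0.68^2) = 1.3532553
%GRR = GRR / tol * 100 = 1.3532553 / 12.3 * 100
%GRR = 11.0021

11.0021


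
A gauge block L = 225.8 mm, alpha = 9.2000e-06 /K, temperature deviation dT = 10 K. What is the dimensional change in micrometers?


dL = L * alpha * dT
= 225.8 * 9.2000e-06 * 10
= 0.0207736 mm
dL_um = 0.0207736 * 1000 = 20.7736 um

20.7736


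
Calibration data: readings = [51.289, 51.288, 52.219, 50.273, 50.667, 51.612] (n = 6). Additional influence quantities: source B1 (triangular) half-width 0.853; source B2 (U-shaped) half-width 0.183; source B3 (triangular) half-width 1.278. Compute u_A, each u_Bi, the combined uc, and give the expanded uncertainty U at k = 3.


mean = (51.289 + 51.288 + 52.219 + 50.273 + 50.667 + 51.612) / 6 = 51.22466667
s = sqrt(sum((x - mean)^2)/(n-1)) = 0.68753725
u_A = s / sqrt(n) = 0.68753725 / sqrt(6) = 0.28068591
u_B1 = 0.853 / sqrt(6) = 0.34823579
u_B2 = 0.183 / sqrt(2) = 0.12940054
u_B3 = 1.278 / sqrt(6) = 0.52174132
uc = sqrt(0.28068591^2 + 0.34823579^2 + 0.12940054^2 + 0.52174132^2) = 0.69929339
U = k * uc = 3 * 0.69929339
U = 2.0979

2.0979


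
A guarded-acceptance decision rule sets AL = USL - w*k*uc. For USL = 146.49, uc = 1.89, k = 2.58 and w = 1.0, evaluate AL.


U = k * uc = 2.58 * 1.89 = 4.8762
guard band g = w * U = 1.0 * 4.8762 = 4.8762
AL = USL - g = 146.49 - 4.8762
AL = 141.6138

141.6138


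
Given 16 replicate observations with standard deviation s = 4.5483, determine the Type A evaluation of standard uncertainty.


u_A = s / sqrt(n)
u_A = 4.5483 / sqrt(16)
u_A = 4.5483 / 4
u_A = 1.1371

1.1371


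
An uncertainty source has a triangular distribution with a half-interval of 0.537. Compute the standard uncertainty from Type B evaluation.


u_B = half_width / sqrt(6)
u_B = 0.537 / 2.4494897
u_B = 0.2192

0.2192


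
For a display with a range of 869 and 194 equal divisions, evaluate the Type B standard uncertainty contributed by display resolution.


resolution = range / divisions
resolution = 869 / 194 = 4.4793814
u_res = resolution / (2*sqrt(3))
u_res = 4.4793814 / 3.4641016
u_res = 1.2931

1.2931


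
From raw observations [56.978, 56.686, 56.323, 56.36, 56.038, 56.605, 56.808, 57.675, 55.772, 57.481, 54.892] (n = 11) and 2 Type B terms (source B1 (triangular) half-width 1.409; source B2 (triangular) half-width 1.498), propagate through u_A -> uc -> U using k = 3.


mean = (56.978 + 56.686 + 56.323 + 56.36 + 56.038 + 56.605 + 56.808 + 57.675 + 55.772 + 57.481 + 54.892) / 11 = 56.51072727
s = sqrt(sum((x - mean)^2)/(n-1)) = 0.78043002
u_A = s / sqrt(n) = 0.78043002 / sqrt(11) = 0.2353085
u_B1 = 1.409 / sqrt(6) = 0.57522184
u_B2 = 1.498 / sqrt(6) = 0.61155594
uc = sqrt(0.2353085^2 + 0.57522184^2 + 0.61155594^2) = 0.87192369
U = k * uc = 3 * 0.87192369
U = 2.6158

2.6158


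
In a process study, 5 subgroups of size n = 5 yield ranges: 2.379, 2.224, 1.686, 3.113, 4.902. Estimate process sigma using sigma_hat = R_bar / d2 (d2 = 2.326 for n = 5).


R_bar = (2.379 + 2.224 + 1.686 + 3.113 + 4.902) / 5
R_bar = 14.304 / 5 = 2.8608
sigma_hat = R_bar / d2 = 2.8608 / 2.326 = 1.2299

1.2299


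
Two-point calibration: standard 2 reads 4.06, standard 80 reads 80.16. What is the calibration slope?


slope = (y2 - y1) / (x2 - x1)
= (80.16 - 4.06) / (80 - 2)
= 76.1000 / 78
= 0.9756

0.9756


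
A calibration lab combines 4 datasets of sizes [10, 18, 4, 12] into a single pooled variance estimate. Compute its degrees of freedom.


nu = sum_i (n_i - 1)
nu = ((10 - 1) + (18 - 1) + (4 - 1) + (12 - 1))
nu = 9 + 17 + 3 + 11
nu = 40

40


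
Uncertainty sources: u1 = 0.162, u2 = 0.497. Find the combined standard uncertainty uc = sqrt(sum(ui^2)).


uc = sqrt(0.162^2 + 0.497^2)
uc = sqrt(0.273253)
uc = 0.5227

0.5227


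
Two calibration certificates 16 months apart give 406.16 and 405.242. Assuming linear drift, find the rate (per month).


rate = (v2 - v1) / months
= (405.242 - 406.16) / 16
= -0.9180 / 16
= -0.0574

-0.0574


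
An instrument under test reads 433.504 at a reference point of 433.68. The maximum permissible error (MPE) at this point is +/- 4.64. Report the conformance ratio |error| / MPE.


e = indication - reference = 433.504 - 433.68 = -0.1760
|e| = 0.1760
ratio = |e| / MPE = 0.1760 / 4.64
ratio = 0.0379

0.0379


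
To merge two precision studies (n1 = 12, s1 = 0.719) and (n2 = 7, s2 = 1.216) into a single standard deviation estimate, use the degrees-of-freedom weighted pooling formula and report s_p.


s_p = sqrt(((n1-1)*s1^2 + (n2-1)*s2^2) / (n1+n2-2))
numerator = (12-1)*0.719^2 + (7-1)*1.216^2 = 5.686571 + 8.871936 = 14.558507
denominator = 12 + 7 - 2 = 17
s_p^2 = 14.558507 / 17 = 0.85638276
s_p = sqrt(0.85638276) = 0.9254

0.9254


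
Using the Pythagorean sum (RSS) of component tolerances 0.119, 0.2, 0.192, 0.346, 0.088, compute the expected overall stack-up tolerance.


RSS = sqrt(0.119^2 + 0.2^2 + 0.192^2 + 0.346^2 + 0.088^2)
= sqrt(0.218485)
= 0.4674

0.4674


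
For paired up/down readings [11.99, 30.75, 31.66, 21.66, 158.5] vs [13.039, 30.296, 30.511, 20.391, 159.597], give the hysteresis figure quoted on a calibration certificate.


|11.99 - 13.039| = 1.0490
|30.75 - 30.296| = 0.4540
|31.66 - 30.511| = 1.1490
|21.66 - 20.391| = 1.2690
|158.5 - 159.597| = 1.0970
hysteresis = max(diffs) = 1.2690

1.2690


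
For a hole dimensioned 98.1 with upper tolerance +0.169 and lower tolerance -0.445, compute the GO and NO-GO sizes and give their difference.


GO = nominal - lower_tol (smallest hole = maximum material condition)
GO = 98.1 - 0.445 = 97.655
NO-GO = nominal + upper_tol (largest hole = least material condition)
NO-GO = 98.1 + 0.169 = 98.269
spread = NO-GO - GO = 98.269 - 97.655 = 0.6140

0.6140


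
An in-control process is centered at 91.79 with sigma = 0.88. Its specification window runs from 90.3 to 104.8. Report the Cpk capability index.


Cpu = (USL - mean) / (3*sigma) = (104.8 - 91.79) / (3*0.88) = 4.9280
Cpl = (mean - LSL) / (3*sigma) = (91.79 - 90.3) / (3*0.88) = 0.5644
Cpk = min(Cpu, Cpl) = 0.5644

0.5644


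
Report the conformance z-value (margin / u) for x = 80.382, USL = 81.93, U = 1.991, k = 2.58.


u = U / k = 1.991 / 2.58 = 0.77170543
margin = |USL - x| = |81.93 - 80.382| = 1.548
z = margin / u = 1.548 / 0.77170543
z = 2.0059

2.0059


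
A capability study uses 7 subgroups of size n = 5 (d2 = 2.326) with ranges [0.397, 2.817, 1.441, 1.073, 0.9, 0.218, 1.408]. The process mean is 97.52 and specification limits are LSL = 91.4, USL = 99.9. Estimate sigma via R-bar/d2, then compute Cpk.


R_bar = (0.397 + 2.817 + 1.441 + 1.073 + 0.9 + 0.218 + 1.408) / 7 = 1.1791429
sigma = R_bar / d2 = 1.1791429 / 2.326 = 0.5069402
Cp = (USL - LSL)/(6*sigma) = (99.9 - 91.4)/(6*0.5069402) = 2.7945
Cpu = (99.9 - 97.52)/(3*0.5069402) = 1.5649
Cpl = (97.52 - 91.4)/(3*0.5069402) = 4.0241
Cpk = min(Cpu, Cpl) = 1.5649

1.5649


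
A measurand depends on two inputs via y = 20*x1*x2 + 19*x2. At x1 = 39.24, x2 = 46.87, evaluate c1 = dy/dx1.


y = 20*x1*x2 + 19*x2
dy/dx1 = 20*x2
Evaluate at x2 = 46.87: c1 = 20 * 46.87
c1 = 937.4000

937.4000
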